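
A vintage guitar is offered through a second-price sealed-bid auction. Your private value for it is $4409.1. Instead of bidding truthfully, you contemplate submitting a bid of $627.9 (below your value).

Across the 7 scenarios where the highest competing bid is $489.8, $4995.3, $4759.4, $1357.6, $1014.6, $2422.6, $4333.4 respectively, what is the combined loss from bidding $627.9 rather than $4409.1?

$8508.2

The deviation costs you only when the competing bid falls strictly between $627.9 and $4409.1; elsewhere both bids give the same outcome.
$489.8: outcomes coincide → loss $0.
$4995.3: outcomes coincide → loss $0.
$4759.4: outcomes coincide → loss $0.
$1357.6: truthful payoff $3051.5, deviation payoff $0 → loss $3051.5.
$1014.6: truthful payoff $3394.5, deviation payoff $0 → loss $3394.5.
$2422.6: truthful payoff $1986.5, deviation payoff $0 → loss $1986.5.
$4333.4: truthful payoff $75.7, deviation payoff $0 → loss $75.7.
Total loss = $3051.5 + $3394.5 + $1986.5 + $75.7 = $8508.2.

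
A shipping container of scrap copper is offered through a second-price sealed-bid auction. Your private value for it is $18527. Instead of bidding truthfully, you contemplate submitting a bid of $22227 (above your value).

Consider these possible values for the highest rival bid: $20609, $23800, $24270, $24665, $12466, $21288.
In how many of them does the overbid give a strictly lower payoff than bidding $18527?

The deviation hurts exactly when the highest competing bid lies strictly between $18527 and $22227 — overbidding then wins at a price above your value.
$20609: inside the interval → strictly worse (loss $2082).
$23800: above both → same outcome either way.
$24270: above both → same outcome either way.
$24665: above both → same outcome either way.
$12466: below both → same outcome either way.
$21288: inside the interval → strictly worse (loss $2761).
Count: 2.

2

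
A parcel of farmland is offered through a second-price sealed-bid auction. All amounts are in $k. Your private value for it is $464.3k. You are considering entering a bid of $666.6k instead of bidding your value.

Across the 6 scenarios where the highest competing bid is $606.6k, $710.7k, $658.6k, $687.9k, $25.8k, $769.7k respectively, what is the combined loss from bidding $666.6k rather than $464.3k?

$336.6k

The deviation costs you only when the competing bid falls strictly between $464.3k and $666.6k; elsewhere both bids give the same outcome.
$606.6k: truthful payoff $0k, deviation payoff −$142.3k → loss $142.3k.
$710.7k: outcomes coincide → loss $0k.
$658.6k: truthful payoff $0k, deviation payoff −$194.3k → loss $194.3k.
$687.9k: outcomes coincide → loss $0k.
$25.8k: outcomes coincide → loss $0k.
$769.7k: outcomes coincide → loss $0k.
Total loss = $142.3k + $194.3k = $336.6k.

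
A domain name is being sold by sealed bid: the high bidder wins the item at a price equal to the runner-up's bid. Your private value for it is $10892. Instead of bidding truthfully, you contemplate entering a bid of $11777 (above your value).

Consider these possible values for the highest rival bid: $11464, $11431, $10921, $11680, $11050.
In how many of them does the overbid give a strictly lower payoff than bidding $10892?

The deviation hurts exactly when the highest competing bid lies strictly between $10892 and $11777 — overbidding then wins at a price above your value.
$11464: inside the interval → strictly worse (loss $572).
$11431: inside the interval → strictly worse (loss $539).
$10921: inside the interval → strictly worse (loss $29).
$11680: inside the interval → strictly worse (loss $788).
$11050: inside the interval → strictly worse (loss $158).
Count: 5.

5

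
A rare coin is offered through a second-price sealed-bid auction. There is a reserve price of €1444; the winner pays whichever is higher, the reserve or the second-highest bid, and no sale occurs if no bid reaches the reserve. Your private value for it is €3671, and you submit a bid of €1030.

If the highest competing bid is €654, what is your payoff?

€0

Your bid €1030 is the highest bid but falls below the reserve €1444, so the item goes unsold. Payoff €0.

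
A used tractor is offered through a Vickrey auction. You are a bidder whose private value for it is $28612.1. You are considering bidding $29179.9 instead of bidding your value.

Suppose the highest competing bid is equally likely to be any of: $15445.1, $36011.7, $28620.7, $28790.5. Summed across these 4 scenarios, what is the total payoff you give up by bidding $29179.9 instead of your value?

The deviation costs you only when the competing bid falls strictly between $28612.1 and $29179.9; elsewhere both bids give the same outcome.
$15445.1: outcomes coincide → loss $0.
$36011.7: outcomes coincide → loss $0.
$28620.7: truthful payoff $0, deviation payoff −$8.6 → loss $8.6.
$28790.5: truthful payoff $0, deviation payoff −$178.4 → loss $178.4.
Total loss = $8.6 + $178.4 = $187.
Because the price is fixed by the runner-up's bid, deviating from your value can only change a good outcome into a bad one — never the reverse.

$187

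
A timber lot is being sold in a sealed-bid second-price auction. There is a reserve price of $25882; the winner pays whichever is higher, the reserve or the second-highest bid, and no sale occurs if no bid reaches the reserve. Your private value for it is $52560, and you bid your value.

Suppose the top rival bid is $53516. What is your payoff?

$0

Your bid $52560 is below the highest competing bid $53516, so you lose. Payoff $0.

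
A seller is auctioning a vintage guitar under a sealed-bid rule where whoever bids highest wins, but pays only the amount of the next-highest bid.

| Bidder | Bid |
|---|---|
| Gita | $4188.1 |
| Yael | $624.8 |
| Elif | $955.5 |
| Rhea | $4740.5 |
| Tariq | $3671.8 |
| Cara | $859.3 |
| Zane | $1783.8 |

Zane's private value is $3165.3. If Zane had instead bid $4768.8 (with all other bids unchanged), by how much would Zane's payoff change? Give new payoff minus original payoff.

The highest bid among the other bidders is $4740.5; Zane's bid doesn't change that.
Original bid $1783.8: Zane is not highest (top rival bid is $4740.5); payoff $0.
Alternative bid $4768.8: Zane is highest, pays the top rival bid $4740.5; payoff $3165.3 − $4740.5 = −$1575.2.
Change in payoff = −$1575.2 − ($0) = −$1575.2.

−$1575.2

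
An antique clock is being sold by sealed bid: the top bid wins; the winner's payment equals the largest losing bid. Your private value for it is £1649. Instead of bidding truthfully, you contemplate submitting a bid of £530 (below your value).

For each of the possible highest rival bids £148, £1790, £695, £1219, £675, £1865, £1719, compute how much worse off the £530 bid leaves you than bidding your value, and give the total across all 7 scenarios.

£2358

The deviation costs you only when the competing bid falls strictly between £530 and £1649; elsewhere both bids give the same outcome.
£148: outcomes coincide → loss £0.
£1790: outcomes coincide → loss £0.
£695: truthful payoff £954, deviation payoff £0 → loss £954.
£1219: truthful payoff £430, deviation payoff £0 → loss £430.
£675: truthful payoff £974, deviation payoff £0 → loss £974.
£1865: outcomes coincide → loss £0.
£1719: outcomes coincide → loss £0.
Total loss = £954 + £430 + £974 = £2358.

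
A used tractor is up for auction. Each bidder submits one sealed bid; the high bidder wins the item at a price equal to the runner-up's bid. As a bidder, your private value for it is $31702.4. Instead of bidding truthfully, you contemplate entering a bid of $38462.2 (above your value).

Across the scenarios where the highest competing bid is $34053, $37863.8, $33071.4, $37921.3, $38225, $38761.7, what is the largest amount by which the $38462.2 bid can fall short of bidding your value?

$6522.6

$34053: truthful gives $0, deviation gives −$2350.6 → loss $2350.6.
$37863.8: truthful gives $0, deviation gives −$6161.4 → loss $6161.4.
$33071.4: truthful gives $0, deviation gives −$1369 → loss $1369.
$37921.3: truthful gives $0, deviation gives −$6218.9 → loss $6218.9.
$38225: truthful gives $0, deviation gives −$6522.6 → loss $6522.6.
$38761.7: same outcome either way → loss $0.
Maximum loss: $6522.6.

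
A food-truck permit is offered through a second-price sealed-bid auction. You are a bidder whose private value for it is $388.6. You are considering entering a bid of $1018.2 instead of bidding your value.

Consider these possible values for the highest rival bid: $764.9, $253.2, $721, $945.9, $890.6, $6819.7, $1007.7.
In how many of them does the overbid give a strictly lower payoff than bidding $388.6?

The deviation hurts exactly when the highest competing bid lies strictly between $388.6 and $1018.2 — overbidding then wins at a price above your value.
$764.9: inside the interval → strictly worse (loss $376.3).
$253.2: below both → same outcome either way.
$721: inside the interval → strictly worse (loss $332.4).
$945.9: inside the interval → strictly worse (loss $557.3).
$890.6: inside the interval → strictly worse (loss $502).
$6819.7: above both → same outcome either way.
$1007.7: inside the interval → strictly worse (loss $619.1).
Count: 5.

5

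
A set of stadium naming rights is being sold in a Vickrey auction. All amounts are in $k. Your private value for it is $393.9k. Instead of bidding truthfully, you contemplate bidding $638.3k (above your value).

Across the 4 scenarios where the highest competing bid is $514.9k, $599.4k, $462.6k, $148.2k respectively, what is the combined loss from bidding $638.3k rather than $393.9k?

The deviation costs you only when the competing bid falls strictly between $393.9k and $638.3k; elsewhere both bids give the same outcome.
$514.9k: truthful payoff $0k, deviation payoff −$121k → loss $121k.
$599.4k: truthful payoff $0k, deviation payoff −$205.5k → loss $205.5k.
$462.6k: truthful payoff $0k, deviation payoff −$68.7k → loss $68.7k.
$148.2k: outcomes coincide → loss $0k.
Total loss = $121k + $205.5k + $68.7k = $395.2k.
Because the price is fixed by the runner-up's bid, deviating from your value can only change a good outcome into a bad one — never the reverse.

$395.2k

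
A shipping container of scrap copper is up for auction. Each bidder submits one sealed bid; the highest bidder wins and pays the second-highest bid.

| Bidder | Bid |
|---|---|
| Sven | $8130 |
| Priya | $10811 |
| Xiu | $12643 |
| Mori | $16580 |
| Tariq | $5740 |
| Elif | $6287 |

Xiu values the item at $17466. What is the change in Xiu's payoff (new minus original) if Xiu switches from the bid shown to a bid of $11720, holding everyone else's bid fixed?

$0

The highest bid among the other bidders is $16580; Xiu's bid doesn't change that.
Original bid $12643: Xiu is not highest (top rival bid is $16580); payoff $0.
Alternative bid $11720: Xiu is not highest (top rival bid is $16580); payoff $0.
Change in payoff = $0 − ($0) = $0.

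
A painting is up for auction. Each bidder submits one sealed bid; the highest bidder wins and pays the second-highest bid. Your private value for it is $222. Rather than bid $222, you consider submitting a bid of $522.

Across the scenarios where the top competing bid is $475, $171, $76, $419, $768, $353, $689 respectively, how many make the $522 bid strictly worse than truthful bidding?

3

The deviation hurts exactly when the highest competing bid lies strictly between $222 and $522 — overbidding then wins at a price above your value.
$475: inside the interval → strictly worse (loss $253).
$171: below both → same outcome either way.
$76: below both → same outcome either way.
$419: inside the interval → strictly worse (loss $197).
$768: above both → same outcome either way.
$353: inside the interval → strictly worse (loss $131).
$689: above both → same outcome either way.
Count: 3.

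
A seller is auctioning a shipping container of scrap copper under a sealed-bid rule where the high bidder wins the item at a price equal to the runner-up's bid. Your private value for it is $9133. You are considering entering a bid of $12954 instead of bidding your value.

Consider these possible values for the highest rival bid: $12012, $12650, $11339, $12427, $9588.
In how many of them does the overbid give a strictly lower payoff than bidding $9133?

The deviation hurts exactly when the highest competing bid lies strictly between $9133 and $12954 — overbidding then wins at a price above your value.
$12012: inside the interval → strictly worse (loss $2879).
$12650: inside the interval → strictly worse (loss $3517).
$11339: inside the interval → strictly worse (loss $2206).
$12427: inside the interval → strictly worse (loss $3294).
$9588: inside the interval → strictly worse (loss $455).
Count: 5.

5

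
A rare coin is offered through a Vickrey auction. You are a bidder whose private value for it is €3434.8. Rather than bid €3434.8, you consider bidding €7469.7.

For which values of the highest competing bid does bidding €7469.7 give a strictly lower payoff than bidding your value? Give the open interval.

(€3434.8, €7469.7)

If the competing bid is below €3434.8, both bids win at the same price — no difference.
If it is above €7469.7, both bids lose — no difference.
If it lies strictly between €3434.8 and €7469.7, bidding your value loses (payoff 0) while bidding €7469.7 wins at a price above your value (payoff negative).
So the deviation strictly hurts on the open interval (€3434.8, €7469.7).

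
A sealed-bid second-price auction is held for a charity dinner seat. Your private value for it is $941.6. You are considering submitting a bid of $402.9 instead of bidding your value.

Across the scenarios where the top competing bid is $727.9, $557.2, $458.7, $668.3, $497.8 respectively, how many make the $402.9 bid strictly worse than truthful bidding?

The deviation hurts exactly when the highest competing bid lies strictly between $402.9 and $941.6 — underbidding then forfeits a profitable win.
$727.9: inside the interval → strictly worse (loss $213.7).
$557.2: inside the interval → strictly worse (loss $384.4).
$458.7: inside the interval → strictly worse (loss $482.9).
$668.3: inside the interval → strictly worse (loss $273.3).
$497.8: inside the interval → strictly worse (loss $443.8).
Count: 5.

5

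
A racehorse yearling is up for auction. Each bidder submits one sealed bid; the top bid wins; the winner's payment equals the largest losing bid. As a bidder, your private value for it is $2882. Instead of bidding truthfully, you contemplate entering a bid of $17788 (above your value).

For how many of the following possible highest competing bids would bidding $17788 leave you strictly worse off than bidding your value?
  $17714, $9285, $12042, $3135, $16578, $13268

The deviation hurts exactly when the highest competing bid lies strictly between $2882 and $17788 — overbidding then wins at a price above your value.
$17714: inside the interval → strictly worse (loss $14832).
$9285: inside the interval → strictly worse (loss $6403).
$12042: inside the interval → strictly worse (loss $9160).
$3135: inside the interval → strictly worse (loss $253).
$16578: inside the interval → strictly worse (loss $13696).
$13268: inside the interval → strictly worse (loss $10386).
Count: 6.

6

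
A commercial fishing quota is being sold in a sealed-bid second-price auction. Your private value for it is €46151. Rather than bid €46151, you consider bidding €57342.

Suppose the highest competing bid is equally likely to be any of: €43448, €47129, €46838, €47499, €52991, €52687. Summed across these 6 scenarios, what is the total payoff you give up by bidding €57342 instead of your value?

The deviation costs you only when the competing bid falls strictly between €46151 and €57342; elsewhere both bids give the same outcome.
€43448: outcomes coincide → loss €0.
€47129: truthful payoff €0, deviation payoff −€978 → loss €978.
€46838: truthful payoff €0, deviation payoff −€687 → loss €687.
€47499: truthful payoff €0, deviation payoff −€1348 → loss €1348.
€52991: truthful payoff €0, deviation payoff −€6840 → loss €6840.
€52687: truthful payoff €0, deviation payoff −€6536 → loss €6536.
Total loss = €978 + €687 + €1348 + €6840 + €6536 = €16389.

€16389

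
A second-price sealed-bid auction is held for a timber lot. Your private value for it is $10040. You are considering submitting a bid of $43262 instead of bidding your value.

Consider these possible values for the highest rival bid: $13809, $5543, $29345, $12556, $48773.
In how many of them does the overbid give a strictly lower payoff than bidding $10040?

3

The deviation hurts exactly when the highest competing bid lies strictly between $10040 and $43262 — overbidding then wins at a price above your value.
$13809: inside the interval → strictly worse (loss $3769).
$5543: below both → same outcome either way.
$29345: inside the interval → strictly worse (loss $19305).
$12556: inside the interval → strictly worse (loss $2516).
$48773: above both → same outcome either way.
Count: 3.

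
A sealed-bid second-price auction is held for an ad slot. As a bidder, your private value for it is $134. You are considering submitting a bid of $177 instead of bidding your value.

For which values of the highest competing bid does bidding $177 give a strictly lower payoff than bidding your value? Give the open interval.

($134, $177)

If the competing bid is below $134, both bids win at the same price — no difference.
If it is above $177, both bids lose — no difference.
If it lies strictly between $134 and $177, bidding your value loses (payoff 0) while bidding $177 wins at a price above your value (payoff negative).
So the deviation strictly hurts on the open interval ($134, $177).
Because the price is fixed by the runner-up's bid, deviating from your value can only change a good outcome into a bad one — never the reverse.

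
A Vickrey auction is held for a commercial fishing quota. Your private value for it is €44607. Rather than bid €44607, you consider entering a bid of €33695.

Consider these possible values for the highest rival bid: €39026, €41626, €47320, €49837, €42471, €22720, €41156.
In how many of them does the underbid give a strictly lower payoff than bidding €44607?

4

The deviation hurts exactly when the highest competing bid lies strictly between €33695 and €44607 — underbidding then forfeits a profitable win.
€39026: inside the interval → strictly worse (loss €5581).
€41626: inside the interval → strictly worse (loss €2981).
€47320: above both → same outcome either way.
€49837: above both → same outcome either way.
€42471: inside the interval → strictly worse (loss €2136).
€22720: below both → same outcome either way.
€41156: inside the interval → strictly worse (loss €3451).
Count: 4.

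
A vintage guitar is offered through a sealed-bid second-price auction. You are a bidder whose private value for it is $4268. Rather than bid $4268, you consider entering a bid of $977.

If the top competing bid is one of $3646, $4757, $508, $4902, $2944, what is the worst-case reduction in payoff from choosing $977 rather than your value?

$1324

$3646: truthful gives $622, deviation gives $0 → loss $622.
$4757: same outcome either way → loss $0.
$508: same outcome either way → loss $0.
$4902: same outcome either way → loss $0.
$2944: truthful gives $1324, deviation gives $0 → loss $1324.
Maximum loss: $1324.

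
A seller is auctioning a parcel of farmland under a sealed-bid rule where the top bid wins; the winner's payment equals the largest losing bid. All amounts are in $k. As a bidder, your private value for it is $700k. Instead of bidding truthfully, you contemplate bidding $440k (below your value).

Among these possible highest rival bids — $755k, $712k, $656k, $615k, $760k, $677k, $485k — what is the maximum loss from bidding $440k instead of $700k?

$755k: same outcome either way → loss $0k.
$712k: same outcome either way → loss $0k.
$656k: truthful gives $44k, deviation gives $0k → loss $44k.
$615k: truthful gives $85k, deviation gives $0k → loss $85k.
$760k: same outcome either way → loss $0k.
$677k: truthful gives $23k, deviation gives $0k → loss $23k.
$485k: truthful gives $215k, deviation gives $0k → loss $215k.
Maximum loss: $215k.

$215k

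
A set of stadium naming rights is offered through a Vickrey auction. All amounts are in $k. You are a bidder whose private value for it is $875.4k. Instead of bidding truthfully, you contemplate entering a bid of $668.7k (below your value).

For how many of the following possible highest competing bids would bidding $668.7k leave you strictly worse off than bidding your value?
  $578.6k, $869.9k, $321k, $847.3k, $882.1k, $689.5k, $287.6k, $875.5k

3

The deviation hurts exactly when the highest competing bid lies strictly between $668.7k and $875.4k — underbidding then forfeits a profitable win.
$578.6k: below both → same outcome either way.
$869.9k: inside the interval → strictly worse (loss $5.5k).
$321k: below both → same outcome either way.
$847.3k: inside the interval → strictly worse (loss $28.1k).
$882.1k: above both → same outcome either way.
$689.5k: inside the interval → strictly worse (loss $185.9k).
$287.6k: below both → same outcome either way.
$875.5k: above both → same outcome either way.
Count: 3.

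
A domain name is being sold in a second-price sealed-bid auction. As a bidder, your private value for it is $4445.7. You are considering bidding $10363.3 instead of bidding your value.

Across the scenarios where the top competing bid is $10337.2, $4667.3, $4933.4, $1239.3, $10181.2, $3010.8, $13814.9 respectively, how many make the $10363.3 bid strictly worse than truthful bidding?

4

The deviation hurts exactly when the highest competing bid lies strictly between $4445.7 and $10363.3 — overbidding then wins at a price above your value.
$10337.2: inside the interval → strictly worse (loss $5891.5).
$4667.3: inside the interval → strictly worse (loss $221.6).
$4933.4: inside the interval → strictly worse (loss $487.7).
$1239.3: below both → same outcome either way.
$10181.2: inside the interval → strictly worse (loss $5735.5).
$3010.8: below both → same outcome either way.
$13814.9: above both → same outcome either way.
Count: 4.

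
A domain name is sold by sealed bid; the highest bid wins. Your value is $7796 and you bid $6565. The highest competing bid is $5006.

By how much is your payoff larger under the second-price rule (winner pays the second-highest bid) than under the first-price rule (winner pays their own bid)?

$1559

You have the highest bid, so you win under either rule.
Second-price: pay $5006 → payoff $2790.
First-price: pay your own bid $6565 → payoff $1231.
Difference = $2790 − ($1231) = $1559.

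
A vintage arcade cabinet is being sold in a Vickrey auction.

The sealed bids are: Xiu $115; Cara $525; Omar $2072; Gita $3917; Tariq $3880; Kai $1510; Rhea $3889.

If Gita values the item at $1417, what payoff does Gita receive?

Highest bid: Gita at $3917, so Gita wins.
Second-highest bid: Rhea at $3889 — that is the price the winner pays.
Gita's payoff = value − price = $1417 − $3889 = −$2472.

−$2472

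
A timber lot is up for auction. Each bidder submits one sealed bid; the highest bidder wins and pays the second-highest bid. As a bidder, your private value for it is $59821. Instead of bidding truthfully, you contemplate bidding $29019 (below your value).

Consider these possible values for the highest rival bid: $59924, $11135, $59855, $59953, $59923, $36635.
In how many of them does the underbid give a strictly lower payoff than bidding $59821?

1

The deviation hurts exactly when the highest competing bid lies strictly between $29019 and $59821 — underbidding then forfeits a profitable win.
$59924: above both → same outcome either way.
$11135: below both → same outcome either way.
$59855: above both → same outcome either way.
$59953: above both → same outcome either way.
$59923: above both → same outcome either way.
$36635: inside the interval → strictly worse (loss $23186).
Count: 1.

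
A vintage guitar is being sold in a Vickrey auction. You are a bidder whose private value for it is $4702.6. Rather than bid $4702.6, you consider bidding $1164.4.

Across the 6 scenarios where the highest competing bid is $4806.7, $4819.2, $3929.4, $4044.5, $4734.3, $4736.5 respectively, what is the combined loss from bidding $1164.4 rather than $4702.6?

$1431.3

The deviation costs you only when the competing bid falls strictly between $1164.4 and $4702.6; elsewhere both bids give the same outcome.
$4806.7: outcomes coincide → loss $0.
$4819.2: outcomes coincide → loss $0.
$3929.4: truthful payoff $773.2, deviation payoff $0 → loss $773.2.
$4044.5: truthful payoff $658.1, deviation payoff $0 → loss $658.1.
$4734.3: outcomes coincide → loss $0.
$4736.5: outcomes coincide → loss $0.
Total loss = $773.2 + $658.1 = $1431.3.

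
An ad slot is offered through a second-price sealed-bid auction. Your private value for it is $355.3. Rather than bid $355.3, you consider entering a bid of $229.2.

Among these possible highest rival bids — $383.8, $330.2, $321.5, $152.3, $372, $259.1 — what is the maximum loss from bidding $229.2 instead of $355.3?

$96.2

$383.8: same outcome either way → loss $0.
$330.2: truthful gives $25.1, deviation gives $0 → loss $25.1.
$321.5: truthful gives $33.8, deviation gives $0 → loss $33.8.
$152.3: same outcome either way → loss $0.
$372: same outcome either way → loss $0.
$259.1: truthful gives $96.2, deviation gives $0 → loss $96.2.
Maximum loss: $96.2.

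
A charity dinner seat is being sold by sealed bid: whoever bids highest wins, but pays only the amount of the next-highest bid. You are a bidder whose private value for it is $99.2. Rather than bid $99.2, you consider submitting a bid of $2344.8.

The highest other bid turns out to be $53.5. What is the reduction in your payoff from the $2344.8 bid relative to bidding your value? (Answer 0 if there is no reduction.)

$0

Bidding your value $99.2: you win (since $99.2 > $53.5) and pay $53.5. Payoff $45.7.
Bidding $2344.8: you win and pay $53.5. Payoff $99.2 − $53.5 = $45.7.
Difference = $45.7 − $45.7 = $0; both bids lead to the same outcome because the competing bid is below both your value and your alternative bid.
In a second-price auction your bid sets only whether you win, not what you pay, so bidding your true value is weakly dominant.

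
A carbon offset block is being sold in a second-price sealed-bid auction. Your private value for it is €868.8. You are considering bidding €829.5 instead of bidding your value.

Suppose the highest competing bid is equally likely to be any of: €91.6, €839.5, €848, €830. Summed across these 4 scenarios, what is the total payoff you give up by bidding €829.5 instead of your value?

The deviation costs you only when the competing bid falls strictly between €829.5 and €868.8; elsewhere both bids give the same outcome.
€91.6: outcomes coincide → loss €0.
€839.5: truthful payoff €29.3, deviation payoff €0 → loss €29.3.
€848: truthful payoff €20.8, deviation payoff €0 → loss €20.8.
€830: truthful payoff €38.8, deviation payoff €0 → loss €38.8.
Total loss = €29.3 + €20.8 + €38.8 = €88.9.

€88.9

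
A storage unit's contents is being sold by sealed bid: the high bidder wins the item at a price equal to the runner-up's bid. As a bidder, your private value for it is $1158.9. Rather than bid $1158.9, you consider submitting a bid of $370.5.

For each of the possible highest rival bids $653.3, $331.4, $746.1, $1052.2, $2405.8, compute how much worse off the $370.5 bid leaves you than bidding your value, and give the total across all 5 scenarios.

The deviation costs you only when the competing bid falls strictly between $370.5 and $1158.9; elsewhere both bids give the same outcome.
$653.3: truthful payoff $505.6, deviation payoff $0 → loss $505.6.
$331.4: outcomes coincide → loss $0.
$746.1: truthful payoff $412.8, deviation payoff $0 → loss $412.8.
$1052.2: truthful payoff $106.7, deviation payoff $0 → loss $106.7.
$2405.8: outcomes coincide → loss $0.
Total loss = $505.6 + $412.8 + $106.7 = $1025.1.

$1025.1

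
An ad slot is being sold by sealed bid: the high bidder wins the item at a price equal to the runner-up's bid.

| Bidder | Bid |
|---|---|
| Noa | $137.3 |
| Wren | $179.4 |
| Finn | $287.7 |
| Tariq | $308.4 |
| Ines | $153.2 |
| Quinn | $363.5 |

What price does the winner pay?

$308.4

Highest bid: Quinn at $363.5, so Quinn wins.
Second-highest bid: Tariq at $308.4 — that is the price the winner pays.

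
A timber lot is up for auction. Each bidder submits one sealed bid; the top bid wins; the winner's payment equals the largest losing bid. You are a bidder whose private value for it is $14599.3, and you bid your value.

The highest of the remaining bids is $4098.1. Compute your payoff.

Your bid $14599.3 exceeds the highest competing bid $4098.1, so you win.
In a second-price auction the winner pays the second-highest bid, $4098.1.
Payoff = value − price = $14599.3 − $4098.1 = $10501.2.

$10501.2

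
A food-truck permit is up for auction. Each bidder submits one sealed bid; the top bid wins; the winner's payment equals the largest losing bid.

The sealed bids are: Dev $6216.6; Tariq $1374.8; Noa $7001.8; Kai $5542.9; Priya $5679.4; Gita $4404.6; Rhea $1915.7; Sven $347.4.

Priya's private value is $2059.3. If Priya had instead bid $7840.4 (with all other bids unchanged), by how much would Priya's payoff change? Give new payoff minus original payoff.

−$4942.5

The highest bid among the other bidders is $7001.8; Priya's bid doesn't change that.
Original bid $5679.4: Priya is not highest (top rival bid is $7001.8); payoff $0.
Alternative bid $7840.4: Priya is highest, pays the top rival bid $7001.8; payoff $2059.3 − $7001.8 = −$4942.5.
Change in payoff = −$4942.5 − ($0) = −$4942.5.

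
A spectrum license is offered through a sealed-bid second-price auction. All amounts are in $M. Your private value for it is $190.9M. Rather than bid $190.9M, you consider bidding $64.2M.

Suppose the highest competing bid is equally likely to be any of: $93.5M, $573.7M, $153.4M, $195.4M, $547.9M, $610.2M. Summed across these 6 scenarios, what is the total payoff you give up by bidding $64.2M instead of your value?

$134.9M

The deviation costs you only when the competing bid falls strictly between $64.2M and $190.9M; elsewhere both bids give the same outcome.
$93.5M: truthful payoff $97.4M, deviation payoff $0M → loss $97.4M.
$573.7M: outcomes coincide → loss $0M.
$153.4M: truthful payoff $37.5M, deviation payoff $0M → loss $37.5M.
$195.4M: outcomes coincide → loss $0M.
$547.9M: outcomes coincide → loss $0M.
$610.2M: outcomes coincide → loss $0M.
Total loss = $97.4M + $37.5M = $134.9M.
Because the price is fixed by the runner-up's bid, deviating from your value can only change a good outcome into a bad one — never the reverse.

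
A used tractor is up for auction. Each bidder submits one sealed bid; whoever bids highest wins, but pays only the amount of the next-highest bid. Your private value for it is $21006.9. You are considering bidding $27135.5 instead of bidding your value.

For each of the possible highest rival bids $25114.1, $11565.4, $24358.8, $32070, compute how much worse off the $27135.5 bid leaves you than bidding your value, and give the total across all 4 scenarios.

$7459.1

The deviation costs you only when the competing bid falls strictly between $21006.9 and $27135.5; elsewhere both bids give the same outcome.
$25114.1: truthful payoff $0, deviation payoff −$4107.2 → loss $4107.2.
$11565.4: outcomes coincide → loss $0.
$24358.8: truthful payoff $0, deviation payoff −$3351.9 → loss $3351.9.
$32070: outcomes coincide → loss $0.
Total loss = $4107.2 + $3351.9 = $7459.1.
In a second-price auction your bid sets only whether you win, not what you pay, so bidding your true value is weakly dominant.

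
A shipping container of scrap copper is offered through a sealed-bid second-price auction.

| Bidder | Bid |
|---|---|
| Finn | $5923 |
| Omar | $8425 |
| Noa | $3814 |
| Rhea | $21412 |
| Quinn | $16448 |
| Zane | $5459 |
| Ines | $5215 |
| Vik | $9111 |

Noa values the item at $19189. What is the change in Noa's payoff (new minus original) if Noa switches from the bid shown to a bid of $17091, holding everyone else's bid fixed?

The highest bid among the other bidders is $21412; Noa's bid doesn't change that.
Original bid $3814: Noa is not highest (top rival bid is $21412); payoff $0.
Alternative bid $17091: Noa is not highest (top rival bid is $21412); payoff $0.
Change in payoff = $0 − ($0) = $0.

$0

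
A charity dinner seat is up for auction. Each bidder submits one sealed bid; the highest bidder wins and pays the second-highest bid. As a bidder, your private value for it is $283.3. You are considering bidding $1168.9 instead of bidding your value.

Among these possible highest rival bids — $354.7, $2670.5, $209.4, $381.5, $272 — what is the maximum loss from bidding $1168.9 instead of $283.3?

$354.7: truthful gives $0, deviation gives −$71.4 → loss $71.4.
$2670.5: same outcome either way → loss $0.
$209.4: same outcome either way → loss $0.
$381.5: truthful gives $0, deviation gives −$98.2 → loss $98.2.
$272: same outcome either way → loss $0.
Maximum loss: $98.2.

$98.2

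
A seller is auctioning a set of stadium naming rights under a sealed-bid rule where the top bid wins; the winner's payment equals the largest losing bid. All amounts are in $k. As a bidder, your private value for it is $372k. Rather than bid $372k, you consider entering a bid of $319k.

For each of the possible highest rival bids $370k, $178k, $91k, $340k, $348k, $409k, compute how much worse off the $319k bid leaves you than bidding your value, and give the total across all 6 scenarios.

The deviation costs you only when the competing bid falls strictly between $319k and $372k; elsewhere both bids give the same outcome.
$370k: truthful payoff $2k, deviation payoff $0k → loss $2k.
$178k: outcomes coincide → loss $0k.
$91k: outcomes coincide → loss $0k.
$340k: truthful payoff $32k, deviation payoff $0k → loss $32k.
$348k: truthful payoff $24k, deviation payoff $0k → loss $24k.
$409k: outcomes coincide → loss $0k.
Total loss = $2k + $32k + $24k = $58k.
Truthful bidding weakly dominates here: raising your bid can only win items priced above your value, and lowering it can only forfeit items priced below.

$58k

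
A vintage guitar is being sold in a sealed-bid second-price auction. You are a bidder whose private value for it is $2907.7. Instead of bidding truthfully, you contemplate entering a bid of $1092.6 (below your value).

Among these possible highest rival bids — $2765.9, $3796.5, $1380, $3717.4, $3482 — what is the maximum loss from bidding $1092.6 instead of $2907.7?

$2765.9: truthful gives $141.8, deviation gives $0 → loss $141.8.
$3796.5: same outcome either way → loss $0.
$1380: truthful gives $1527.7, deviation gives $0 → loss $1527.7.
$3717.4: same outcome either way → loss $0.
$3482: same outcome either way → loss $0.
Maximum loss: $1527.7.

$1527.7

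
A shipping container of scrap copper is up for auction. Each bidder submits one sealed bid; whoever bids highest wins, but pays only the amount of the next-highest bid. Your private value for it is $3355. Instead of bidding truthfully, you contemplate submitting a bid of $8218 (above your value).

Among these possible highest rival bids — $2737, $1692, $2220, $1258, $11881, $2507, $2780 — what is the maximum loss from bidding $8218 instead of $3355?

$0

$2737: same outcome either way → loss $0.
$1692: same outcome either way → loss $0.
$2220: same outcome either way → loss $0.
$1258: same outcome either way → loss $0.
$11881: same outcome either way → loss $0.
$2507: same outcome either way → loss $0.
$2780: same outcome either way → loss $0.
Maximum loss: $0.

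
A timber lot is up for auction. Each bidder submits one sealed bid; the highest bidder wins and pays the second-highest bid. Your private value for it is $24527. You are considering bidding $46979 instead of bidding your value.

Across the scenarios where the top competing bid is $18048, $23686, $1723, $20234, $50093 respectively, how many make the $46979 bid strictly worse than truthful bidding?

The deviation hurts exactly when the highest competing bid lies strictly between $24527 and $46979 — overbidding then wins at a price above your value.
$18048: below both → same outcome either way.
$23686: below both → same outcome either way.
$1723: below both → same outcome either way.
$20234: below both → same outcome either way.
$50093: above both → same outcome either way.
Count: 0.

0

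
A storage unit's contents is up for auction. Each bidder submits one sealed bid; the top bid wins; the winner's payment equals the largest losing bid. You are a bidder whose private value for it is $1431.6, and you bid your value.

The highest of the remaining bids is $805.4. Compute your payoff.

Your bid $1431.6 exceeds the highest competing bid $805.4, so you win.
In a second-price auction the winner pays the second-highest bid, $805.4.
Payoff = value − price = $1431.6 − $805.4 = $626.2.

$626.2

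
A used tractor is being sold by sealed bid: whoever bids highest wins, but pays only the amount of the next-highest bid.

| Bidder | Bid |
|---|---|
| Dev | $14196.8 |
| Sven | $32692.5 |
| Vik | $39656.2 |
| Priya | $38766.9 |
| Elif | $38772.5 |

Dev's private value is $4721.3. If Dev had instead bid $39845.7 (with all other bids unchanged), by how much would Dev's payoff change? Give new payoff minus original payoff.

−$34934.9

The highest bid among the other bidders is $39656.2; Dev's bid doesn't change that.
Original bid $14196.8: Dev is not highest (top rival bid is $39656.2); payoff $0.
Alternative bid $39845.7: Dev is highest, pays the top rival bid $39656.2; payoff $4721.3 − $39656.2 = −$34934.9.
Change in payoff = −$34934.9 − ($0) = −$34934.9.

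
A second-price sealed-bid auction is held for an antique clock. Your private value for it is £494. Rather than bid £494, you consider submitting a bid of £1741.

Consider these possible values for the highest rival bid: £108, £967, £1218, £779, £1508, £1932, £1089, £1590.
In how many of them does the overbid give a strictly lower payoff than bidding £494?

6

The deviation hurts exactly when the highest competing bid lies strictly between £494 and £1741 — overbidding then wins at a price above your value.
£108: below both → same outcome either way.
£967: inside the interval → strictly worse (loss £473).
£1218: inside the interval → strictly worse (loss £724).
£779: inside the interval → strictly worse (loss £285).
£1508: inside the interval → strictly worse (loss £1014).
£1932: above both → same outcome either way.
£1089: inside the interval → strictly worse (loss £595).
£1590: inside the interval → strictly worse (loss £1096).
Count: 6.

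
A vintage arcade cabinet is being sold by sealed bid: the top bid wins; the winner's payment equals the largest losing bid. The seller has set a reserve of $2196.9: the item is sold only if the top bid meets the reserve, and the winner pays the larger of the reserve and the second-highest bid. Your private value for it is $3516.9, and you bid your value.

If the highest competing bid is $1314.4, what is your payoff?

Your bid $3516.9 is the highest and exceeds the reserve.
Price = max(second-highest bid, reserve) = max($1314.4, $2196.9) = $2196.9.
Payoff = $3516.9 − $2196.9 = $1320.

$1320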